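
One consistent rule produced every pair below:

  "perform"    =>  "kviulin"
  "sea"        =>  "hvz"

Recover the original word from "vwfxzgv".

educate

Letters are reflected about the middle of the alphabet (position → 25−position): Atbash.
Decoding vwfxzgv: v↔e, w↔d, f↔u, x↔c, z↔a, g↔t, v↔e.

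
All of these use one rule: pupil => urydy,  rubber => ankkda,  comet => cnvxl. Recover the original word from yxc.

The output letters match the input read backwards, each shifted +9: pupil reversed is lipup. Two steps: reverse the string, then apply a Caesar shift of +9.
Undoing it on yxc: shift back: y−9=p, x−9=o, c−9=t → pot; then reverse → top.

top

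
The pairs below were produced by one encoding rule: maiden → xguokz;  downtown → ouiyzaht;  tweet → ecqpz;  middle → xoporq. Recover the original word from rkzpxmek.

generate

Shifts by position in maiden: pos 0: m→x (+11), pos 1: a→g (+6), pos 2: i→u (+12), pos 3: d→o (+11), pos 4: e→k (+6), pos 5: n→z (+12) — repeating every 3. A repeating key of period 3 is used — shifts +11, +6, +12 over and over.
Reversing it on rkzpxmek: r−11=g, k−6=e, z−12=n, p−11=e, x−6=r, m−12=a, e−11=t, k−6=e.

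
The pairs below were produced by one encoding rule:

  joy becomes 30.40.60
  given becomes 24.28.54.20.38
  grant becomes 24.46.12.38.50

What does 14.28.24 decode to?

j(#10)→30 and o(#15)→40: differences scale by 2, so n = 2·pos + 10. The formula is n = 2×(alphabet index, a=1) + 10.
Decoding 14.28.24: 14→(14−10)÷2=2=b, 28→(28−10)÷2=9=i, 24→(24−10)÷2=7=g.

big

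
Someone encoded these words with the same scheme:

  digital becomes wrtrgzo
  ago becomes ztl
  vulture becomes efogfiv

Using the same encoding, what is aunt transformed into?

Each pair mirrors across the alphabet (d↔w, i↔r, g↔t): positions sum to 25. Each letter is replaced by its mirror in the alphabet: a↔z, b↔y, c↔x, and so on (the Atbash cipher).
Applying it to aunt: a↔z, u↔f, n↔m, t↔g.

zfmg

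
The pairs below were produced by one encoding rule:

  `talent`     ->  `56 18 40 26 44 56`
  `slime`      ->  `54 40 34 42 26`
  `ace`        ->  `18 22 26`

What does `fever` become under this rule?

28 26 60 26 52

t(#20)→56 and a(#1)→18: differences scale by 2, so n = 2·pos + 16. Each letter becomes 2×(its alphabet position, a=1..z=26) + 16.
Applying it to fever: f=6→28, e=5→26, v=22→60, e=5→26, r=18→52.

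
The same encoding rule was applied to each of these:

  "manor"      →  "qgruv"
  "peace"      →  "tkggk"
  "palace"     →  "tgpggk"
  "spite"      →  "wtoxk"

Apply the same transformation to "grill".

kvopp

The shift depends on letter class: consonant m→q is +4, but vowel a→g is +6. Two shifts are in play — +6 for a/e/i/o/u, +4 for every other letter.
Applying it to grill: g(cons)+4=k, r(cons)+4=v, i(vowel)+6=o, l(cons)+4=p, l(cons)+4=p.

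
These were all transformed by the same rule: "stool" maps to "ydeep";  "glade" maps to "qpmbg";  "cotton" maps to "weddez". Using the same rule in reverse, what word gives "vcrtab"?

hybrid

s(18)→y(24) and t(19)→d(3) fit y≡5x+12 (mod 26); the inverse of 5 mod 26 is 21. Each letter's alphabet position (a=0..z=25) is mapped through 5·x+12 mod 26 — an affine cipher.
Decoding vcrtab: v(21)→21·(21−12)≡7=h; c(2)→21·(2−12)≡24=y; r(17)→21·(17−12)≡1=b; t(19)→21·(19−12)≡17=r; a(0)→21·(0−12)≡8=i; b(1)→21·(1−12)≡3=d (all mod 26).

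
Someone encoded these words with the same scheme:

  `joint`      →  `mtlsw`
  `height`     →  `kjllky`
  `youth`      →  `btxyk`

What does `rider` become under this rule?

Shifts by position in joint: pos 0: j→m (+3), pos 1: o→t (+5), pos 2: i→l (+3), pos 3: n→s (+5) — repeating every 2. The shifts repeat in a cycle of length 2: positions 0,1,… shift by +3, +5, then the pattern repeats.
Applying it to rider: r+3=u, i+5=n, d+3=g, e+5=j, r+3=u.

ungju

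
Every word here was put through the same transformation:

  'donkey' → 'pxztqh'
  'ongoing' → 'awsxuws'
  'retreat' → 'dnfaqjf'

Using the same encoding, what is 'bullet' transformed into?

ndxuqc

Shifts by position in donkey: pos 0: d→p (+12), pos 1: o→x (+9), pos 2: n→z (+12), pos 3: k→t (+9) — repeating every 2. It's a Vigenère-style cipher with numeric key [12,9]: position i shifts by key[i mod 2].
For bullet: b+12=n, u+9=d, l+12=x, l+9=u, e+12=q, t+9=c.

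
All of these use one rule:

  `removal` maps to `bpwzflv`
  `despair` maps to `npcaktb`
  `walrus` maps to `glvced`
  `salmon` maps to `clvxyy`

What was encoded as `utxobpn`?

kindred

Shifts by position in removal: pos 0: r→b (+10), pos 1: e→p (+11), pos 2: m→w (+10), pos 3: o→z (+11) — repeating every 2. The shifts repeat in a cycle of length 2: positions 0,1,… shift by +10, +11, then the pattern repeats.
Decoding utxobpn: u−10=k, t−11=i, x−10=n, o−11=d, b−10=r, p−11=e, n−10=d.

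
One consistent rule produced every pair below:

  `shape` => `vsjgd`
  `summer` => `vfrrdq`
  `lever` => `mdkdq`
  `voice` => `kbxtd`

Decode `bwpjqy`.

s(18)→v(21) and h(7)→s(18) fit y≡5x+9 (mod 26); the inverse of 5 mod 26 is 21. Treating letters as 0–25, the rule is x ↦ 5x + 9 (mod 26).
Decoding bwpjqy: b(1)→21·(1−9)≡14=o; w(22)→21·(22−9)≡13=n; p(15)→21·(15−9)≡22=w; j(9)→21·(9−9)≡0=a; q(16)→21·(16−9)≡17=r; y(24)→21·(24−9)≡3=d (all mod 26).

onward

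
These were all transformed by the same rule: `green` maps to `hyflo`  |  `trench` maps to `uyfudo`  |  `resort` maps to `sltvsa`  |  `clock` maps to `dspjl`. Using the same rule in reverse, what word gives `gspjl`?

flock

Shifts by position in green: pos 0: g→h (+1), pos 1: r→y (+7), pos 2: e→f (+1), pos 3: e→l (+7) — repeating every 2. A repeating key of period 2 is used — shifts +1, +7 over and over.
Reversing it on gspjl: g−1=f, s−7=l, p−1=o, j−7=c, l−1=k.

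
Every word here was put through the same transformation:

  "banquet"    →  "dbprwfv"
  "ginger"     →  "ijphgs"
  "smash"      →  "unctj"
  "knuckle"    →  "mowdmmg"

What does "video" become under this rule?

xjffq

Shifts by position in banquet: pos 0: b→d (+2), pos 1: a→b (+1), pos 2: n→p (+2), pos 3: q→r (+1) — repeating every 2. A repeating key of period 2 is used — shifts +2, +1 over and over.
Applying it to video: v+2=x, i+1=j, d+2=f, e+1=f, o+2=q.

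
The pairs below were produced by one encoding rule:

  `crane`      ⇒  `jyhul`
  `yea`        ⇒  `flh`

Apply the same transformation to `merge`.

Each letter is shifted forward by 7 in the alphabet (a Caesar shift of +7).
Applying it to merge: m+7=t, e+7=l, r+7=y, g+7=n, e+7=l.

tlynl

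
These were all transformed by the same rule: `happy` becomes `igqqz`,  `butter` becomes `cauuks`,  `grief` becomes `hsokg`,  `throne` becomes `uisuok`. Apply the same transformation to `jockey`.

kudlkz

The rule splits by letter class: vowels +6, consonants +1.
On jockey: j(cons)+1=k, o(vowel)+6=u, c(cons)+1=d, k(cons)+1=l, e(vowel)+6=k, y(cons)+1=z.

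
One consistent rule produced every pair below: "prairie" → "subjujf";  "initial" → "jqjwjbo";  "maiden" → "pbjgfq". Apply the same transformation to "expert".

fasfuw

The shift depends on letter class: consonant p→s is +3, but vowel a→b is +1. Vowels shift forward by 1 and consonants shift forward by 3.
Applying it to expert: e(vowel)+1=f, x(cons)+3=a, p(cons)+3=s, e(vowel)+1=f, r(cons)+3=u, t(cons)+3=w.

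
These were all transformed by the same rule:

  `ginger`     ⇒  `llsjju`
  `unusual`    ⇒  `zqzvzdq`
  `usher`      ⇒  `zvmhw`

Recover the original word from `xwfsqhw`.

Shifts by position in ginger: pos 0: g→l (+5), pos 1: i→l (+3), pos 2: n→s (+5), pos 3: g→j (+3) — repeating every 2. The shifts repeat in a cycle of length 2: positions 0,1,… shift by +5, +3, then the pattern repeats.
Decoding xwfsqhw: x−5=s, w−3=t, f−5=a, s−3=p, q−5=l, h−3=e, w−5=r.

stapler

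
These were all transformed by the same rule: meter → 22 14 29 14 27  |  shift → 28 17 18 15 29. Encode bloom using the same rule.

m is letter #13 and maps to 22: an offset of 9. Each letter is replaced by its alphabet position (a=1..z=26) + 9.
Applying it to bloom: b=2→11, l=12→21, o=15→24, o=15→24, m=13→22.

11 21 24 24 22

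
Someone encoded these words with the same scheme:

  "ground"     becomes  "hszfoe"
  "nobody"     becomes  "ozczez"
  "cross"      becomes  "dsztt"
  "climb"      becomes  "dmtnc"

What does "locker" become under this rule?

The shift depends on letter class: consonant g→h is +1, but vowel o→z is +11. Two shifts are in play — +11 for a/e/i/o/u, +1 for every other letter.
On locker: l(cons)+1=m, o(vowel)+11=z, c(cons)+1=d, k(cons)+1=l, e(vowel)+11=p, r(cons)+1=s.

mzdlps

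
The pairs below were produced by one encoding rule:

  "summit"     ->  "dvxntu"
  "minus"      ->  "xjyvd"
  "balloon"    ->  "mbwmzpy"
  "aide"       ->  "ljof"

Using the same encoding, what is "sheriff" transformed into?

dipstgq

Shifts by position in summit: pos 0: s→d (+11), pos 1: u→v (+1), pos 2: m→x (+11), pos 3: m→n (+1) — repeating every 2. It's a Vigenère-style cipher with numeric key [11,1]: position i shifts by key[i mod 2].
Applying it to sheriff: s+11=d, h+1=i, e+11=p, r+1=s, i+11=t, f+1=g, f+11=q.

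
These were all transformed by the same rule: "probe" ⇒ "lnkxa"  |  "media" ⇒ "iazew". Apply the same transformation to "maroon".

iwnkkj

Compare letters: p→l is +22, r→n is +22, o→k is +22 — a constant shift. Every letter moves 22 places later in the alphabet, wrapping around z→a.
On maroon: m+22=i, a+22=w, r+22=n, o+22=k, o+22=k, n+22=j.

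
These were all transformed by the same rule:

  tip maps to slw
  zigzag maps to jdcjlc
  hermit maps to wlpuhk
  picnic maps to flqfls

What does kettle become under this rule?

howwhn

Read the word backwards and shift each letter +3.
Applying it to kettle: reverse → elttek; then shift: e+3=h, l+3=o, t+3=w, t+3=w, e+3=h, k+3=n.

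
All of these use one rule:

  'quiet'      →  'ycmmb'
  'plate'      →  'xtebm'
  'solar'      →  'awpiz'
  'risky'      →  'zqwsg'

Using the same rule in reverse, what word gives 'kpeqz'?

Shifts by position in quiet: pos 0: q→y (+8), pos 1: u→c (+8), pos 2: i→m (+4), pos 3: e→m (+8), pos 4: t→b (+8) — repeating every 3. A repeating key of period 3 is used — shifts +8, +8, +4 over and over.
Undoing it on kpeqz: k−8=c, p−8=h, e−4=a, q−8=i, z−8=r.

chair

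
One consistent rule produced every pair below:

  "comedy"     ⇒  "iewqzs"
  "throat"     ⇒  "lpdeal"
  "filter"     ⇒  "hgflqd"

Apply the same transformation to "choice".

c(2)→i(8) and o(14)→e(4) fit y≡17x+0 (mod 26); the inverse of 17 mod 26 is 23. This is an affine cipher: with a=0,…,z=25, each position x becomes (17x+0) mod 26.
On choice: c(2)→17·2+0≡8=i; h(7)→17·7+0≡15=p; o(14)→17·14+0≡4=e; i(8)→17·8+0≡6=g; c(2)→17·2+0≡8=i; e(4)→17·4+0≡16=q (all mod 26).

ipegiq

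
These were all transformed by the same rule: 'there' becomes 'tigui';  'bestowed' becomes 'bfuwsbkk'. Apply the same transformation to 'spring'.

Letter i (0-indexed) is shifted by i+0, so successive shifts are 0, 1, 2, ….
For spring: s+0=s, p+1=q, r+2=t, i+3=l, n+4=r, g+5=l.

sqtlrl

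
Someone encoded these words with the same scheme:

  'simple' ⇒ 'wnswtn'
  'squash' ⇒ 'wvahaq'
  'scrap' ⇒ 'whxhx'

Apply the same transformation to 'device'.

hjbpkn

In simple: s→w is +4, i→n is +5, m→s is +6, p→w is +7 — the shift increases by 1 each position. Each letter shifts forward by (position + 4), i.e. 4, 5, 6, … — the shift grows by one for each successive letter.
On device: d+4=h, e+5=j, v+6=b, i+7=p, c+8=k, e+9=n.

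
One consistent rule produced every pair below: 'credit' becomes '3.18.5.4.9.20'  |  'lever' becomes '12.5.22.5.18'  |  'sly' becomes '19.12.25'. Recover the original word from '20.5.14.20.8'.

tenth

Letters become their 1-indexed alphabet positions: a=1 … z=26.
Reversing it on 20.5.14.20.8: 20=t, 5=e, 14=n, 20=t, 8=h.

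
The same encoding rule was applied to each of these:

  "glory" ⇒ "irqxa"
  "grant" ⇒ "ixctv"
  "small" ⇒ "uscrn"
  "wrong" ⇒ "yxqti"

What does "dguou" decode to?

basis

The shifts repeat in a cycle of length 2: positions 0,1,… shift by +2, +6, then the pattern repeats.
Reversing it on dguou: d−2=b, g−6=a, u−2=s, o−6=i, u−2=s.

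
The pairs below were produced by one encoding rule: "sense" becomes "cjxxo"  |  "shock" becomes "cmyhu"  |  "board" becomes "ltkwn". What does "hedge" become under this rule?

The shifts repeat in a cycle of length 2: positions 0,1,… shift by +10, +5, then the pattern repeats.
On hedge: h+10=r, e+5=j, d+10=n, g+5=l, e+10=o.

rjnlo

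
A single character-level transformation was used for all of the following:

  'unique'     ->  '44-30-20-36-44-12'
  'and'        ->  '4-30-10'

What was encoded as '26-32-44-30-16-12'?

lounge

u(#21)→44 and n(#14)→30: differences scale by 2, so n = 2·pos + 2. With a=1..z=26, the number is 2·pos + 2.
Decoding 26-32-44-30-16-12: 26→(26−2)÷2=12=l, 32→(32−2)÷2=15=o, 44→(44−2)÷2=21=u, 30→(30−2)÷2=14=n, 16→(16−2)÷2=7=g, 12→(12−2)÷2=5=e.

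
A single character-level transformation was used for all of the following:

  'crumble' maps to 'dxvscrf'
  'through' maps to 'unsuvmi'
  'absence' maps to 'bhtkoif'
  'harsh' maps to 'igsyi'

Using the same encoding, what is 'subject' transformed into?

The shifts repeat in a cycle of length 2: positions 0,1,… shift by +1, +6, then the pattern repeats.
Applying it to subject: s+1=t, u+6=a, b+1=c, j+6=p, e+1=f, c+6=i, t+1=u.

tacpfiu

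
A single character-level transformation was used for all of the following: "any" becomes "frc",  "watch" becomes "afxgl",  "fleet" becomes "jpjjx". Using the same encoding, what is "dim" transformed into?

hnq

Vowels shift forward by 5 and consonants shift forward by 4.
For dim: d(cons)+4=h, i(vowel)+5=n, m(cons)+4=q.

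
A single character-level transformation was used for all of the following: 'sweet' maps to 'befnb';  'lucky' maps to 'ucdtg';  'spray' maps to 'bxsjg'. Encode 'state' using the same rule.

The shifts repeat in a cycle of length 3: positions 0,1,… shift by +9, +8, +1, then the pattern repeats.
For state: s+9=b, t+8=b, a+1=b, t+9=c, e+8=m.

bbbcm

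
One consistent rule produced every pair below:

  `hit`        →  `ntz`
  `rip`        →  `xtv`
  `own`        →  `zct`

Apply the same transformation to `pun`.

The shift depends on letter class: consonant h→n is +6, but vowel i→t is +11. The rule splits by letter class: vowels +11, consonants +6.
Applying it to pun: p(cons)+6=v, u(vowel)+11=f, n(cons)+6=t.

vft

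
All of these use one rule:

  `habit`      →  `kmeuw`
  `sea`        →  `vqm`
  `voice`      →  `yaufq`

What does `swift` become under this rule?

The shift depends on letter class: consonant h→k is +3, but vowel a→m is +12. The rule splits by letter class: vowels +12, consonants +3.
For swift: s(cons)+3=v, w(cons)+3=z, i(vowel)+12=u, f(cons)+3=i, t(cons)+3=w.

vzuiw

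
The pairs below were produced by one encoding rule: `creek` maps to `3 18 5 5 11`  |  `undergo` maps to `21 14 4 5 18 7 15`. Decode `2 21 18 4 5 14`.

Letters become their 1-indexed alphabet positions: a=1 … z=26.
Reversing it on 2 21 18 4 5 14: 2=b, 21=u, 18=r, 4=d, 5=e, 14=n.

burden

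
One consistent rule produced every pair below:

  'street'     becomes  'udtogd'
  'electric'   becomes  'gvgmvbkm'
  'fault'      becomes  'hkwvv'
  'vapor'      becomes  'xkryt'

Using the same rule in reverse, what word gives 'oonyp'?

Shifts by position in street: pos 0: s→u (+2), pos 1: t→d (+10), pos 2: r→t (+2), pos 3: e→o (+10) — repeating every 2. A repeating key of period 2 is used — shifts +2, +10 over and over.
Decoding oonyp: o−2=m, o−10=e, n−2=l, y−10=o, p−2=n.

melon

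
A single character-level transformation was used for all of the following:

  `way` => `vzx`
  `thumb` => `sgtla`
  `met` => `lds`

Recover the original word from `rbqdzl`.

scream

Compare letters: w→v is +25, a→z is +25, y→x is +25 — a constant shift. This is a Caesar cipher with shift 25.
Reversing it on rbqdzl: r−25=s, b−25=c, q−25=r, d−25=e, z−25=a, l−25=m.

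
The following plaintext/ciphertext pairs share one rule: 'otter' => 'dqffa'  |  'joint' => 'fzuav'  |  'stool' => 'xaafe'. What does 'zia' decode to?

own

Two steps: reverse the string, then apply a Caesar shift of +12.
Reversing it on zia: shift back: z−12=n, i−12=w, a−12=o → nwo; then reverse → own.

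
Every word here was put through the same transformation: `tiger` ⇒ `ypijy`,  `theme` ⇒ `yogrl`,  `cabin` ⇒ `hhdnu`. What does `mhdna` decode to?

habit

Shifts by position in tiger: pos 0: t→y (+5), pos 1: i→p (+7), pos 2: g→i (+2), pos 3: e→j (+5), pos 4: r→y (+7) — repeating every 3. It's a Vigenère-style cipher with numeric key [5,7,2]: position i shifts by key[i mod 3].
Decoding mhdna: m−5=h, h−7=a, d−2=b, n−5=i, a−7=t.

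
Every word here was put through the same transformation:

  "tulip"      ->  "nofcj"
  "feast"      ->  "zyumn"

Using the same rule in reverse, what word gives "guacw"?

Compare letters: t→n is +20, u→o is +20, l→f is +20 — a constant shift. This is a Caesar cipher with shift 20.
Undoing it on guacw: g−20=m, u−20=a, a−20=g, c−20=i, w−20=c.

magic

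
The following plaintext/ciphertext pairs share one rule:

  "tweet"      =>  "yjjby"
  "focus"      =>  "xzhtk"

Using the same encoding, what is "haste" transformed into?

Read the word backwards and shift each letter +5.
On haste: reverse → etsah; then shift: e+5=j, t+5=y, s+5=x, a+5=f, h+5=m.

jyxfm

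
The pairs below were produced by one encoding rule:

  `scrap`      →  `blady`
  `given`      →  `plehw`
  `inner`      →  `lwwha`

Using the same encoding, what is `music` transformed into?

The shift depends on letter class: consonant s→b is +9, but vowel a→d is +3. The rule splits by letter class: vowels +3, consonants +9.
Applying it to music: m(cons)+9=v, u(vowel)+3=x, s(cons)+9=b, i(vowel)+3=l, c(cons)+9=l.

vxbll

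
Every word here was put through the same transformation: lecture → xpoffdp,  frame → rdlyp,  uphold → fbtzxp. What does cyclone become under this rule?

The shift depends on letter class: consonant l→x is +12, but vowel e→p is +11. Two shifts are in play — +11 for a/e/i/o/u, +12 for every other letter.
On cyclone: c(cons)+12=o, y(cons)+12=k, c(cons)+12=o, l(cons)+12=x, o(vowel)+11=z, n(cons)+12=z, e(vowel)+11=p.

okoxzzp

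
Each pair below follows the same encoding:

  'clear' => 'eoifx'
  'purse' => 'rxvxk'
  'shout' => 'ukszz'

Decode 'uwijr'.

steel

In clear: c→e is +2, l→o is +3, e→i is +4, a→f is +5 — the shift increases by 1 each position. Each letter shifts forward by (position + 2), i.e. 2, 3, 4, … — the shift grows by one for each successive letter.
Decoding uwijr: u−2=s, w−3=t, i−4=e, j−5=e, r−6=l.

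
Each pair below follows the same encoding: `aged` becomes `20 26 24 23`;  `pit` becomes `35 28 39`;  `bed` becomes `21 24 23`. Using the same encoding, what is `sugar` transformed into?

The number is (letter's place in the alphabet, a=1) + 19.
Applying it to sugar: s=19→38, u=21→40, g=7→26, a=1→20, r=18→37.

38 40 26 20 37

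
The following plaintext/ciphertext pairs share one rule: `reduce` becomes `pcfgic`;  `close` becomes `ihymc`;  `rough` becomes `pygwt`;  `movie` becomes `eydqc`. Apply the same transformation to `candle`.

r(17)→p(15) and e(4)→c(2) fit y≡23x+14 (mod 26); the inverse of 23 mod 26 is 17. Each letter's alphabet position (a=0..z=25) is mapped through 23·x+14 mod 26 — an affine cipher.
On candle: c(2)→23·2+14≡8=i; a(0)→23·0+14≡14=o; n(13)→23·13+14≡1=b; d(3)→23·3+14≡5=f; l(11)→23·11+14≡7=h; e(4)→23·4+14≡2=c (all mod 26).

iobfhc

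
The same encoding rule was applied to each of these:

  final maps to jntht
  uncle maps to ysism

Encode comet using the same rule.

gtslb

The shift increases by 1 at each position, starting from +4: 4, 5, 6, ….
For comet: c+4=g, o+5=t, m+6=s, e+7=l, t+8=b.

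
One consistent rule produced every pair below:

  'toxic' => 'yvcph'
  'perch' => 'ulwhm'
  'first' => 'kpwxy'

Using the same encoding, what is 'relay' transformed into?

wlqhd

Two shifts are in play — +7 for a/e/i/o/u, +5 for every other letter.
On relay: r(cons)+5=w, e(vowel)+7=l, l(cons)+5=q, a(vowel)+7=h, y(cons)+5=d.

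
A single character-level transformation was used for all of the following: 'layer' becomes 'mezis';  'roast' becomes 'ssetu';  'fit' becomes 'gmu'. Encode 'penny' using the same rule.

The shift depends on letter class: consonant l→m is +1, but vowel a→e is +4. The rule splits by letter class: vowels +4, consonants +1.
For penny: p(cons)+1=q, e(vowel)+4=i, n(cons)+1=o, n(cons)+1=o, y(cons)+1=z.

qiooz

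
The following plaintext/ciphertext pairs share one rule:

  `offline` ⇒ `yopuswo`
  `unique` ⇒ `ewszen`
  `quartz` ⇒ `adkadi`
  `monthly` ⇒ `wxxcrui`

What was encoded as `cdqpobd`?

suggest

A repeating key of period 2 is used — shifts +10, +9 over and over.
Decoding cdqpobd: c−10=s, d−9=u, q−10=g, p−9=g, o−10=e, b−9=s, d−10=t.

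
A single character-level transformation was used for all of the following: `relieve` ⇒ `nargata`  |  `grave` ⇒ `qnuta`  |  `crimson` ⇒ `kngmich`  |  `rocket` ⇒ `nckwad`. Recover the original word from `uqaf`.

r(17)→n(13) and e(4)→a(0) fit y≡21x+20 (mod 26); the inverse of 21 mod 26 is 5. Each letter's alphabet position (a=0..z=25) is mapped through 21·x+20 mod 26 — an affine cipher.
Reversing it on uqaf: u(20)→5·(20−20)≡0=a; q(16)→5·(16−20)≡6=g; a(0)→5·(0−20)≡4=e; f(5)→5·(5−20)≡3=d (all mod 26).

aged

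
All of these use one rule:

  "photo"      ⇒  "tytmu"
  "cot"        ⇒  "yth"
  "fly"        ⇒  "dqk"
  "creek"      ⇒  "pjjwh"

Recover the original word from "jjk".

The output letters match the input read backwards, each shifted +5: photo reversed is otohp. The word is reversed, then every letter is shifted forward by 5.
Reversing it on jjk: shift back: j−5=e, j−5=e, k−5=f → eef; then reverse → fee.

fee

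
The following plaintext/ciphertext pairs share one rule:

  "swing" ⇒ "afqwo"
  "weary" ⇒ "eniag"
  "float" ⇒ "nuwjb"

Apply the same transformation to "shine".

Shifts by position in swing: pos 0: s→a (+8), pos 1: w→f (+9), pos 2: i→q (+8), pos 3: n→w (+9) — repeating every 2. A repeating key of period 2 is used — shifts +8, +9 over and over.
On shine: s+8=a, h+9=q, i+8=q, n+9=w, e+8=m.

aqqwm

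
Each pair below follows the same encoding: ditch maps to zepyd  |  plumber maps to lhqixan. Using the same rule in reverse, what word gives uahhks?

yellow

Compare letters: d→z is +22, i→e is +22, t→p is +22 — a constant shift. Each letter is shifted forward by 22 in the alphabet (a Caesar shift of +22).
Undoing it on uahhks: u−22=y, a−22=e, h−22=l, h−22=l, k−22=o, s−22=w.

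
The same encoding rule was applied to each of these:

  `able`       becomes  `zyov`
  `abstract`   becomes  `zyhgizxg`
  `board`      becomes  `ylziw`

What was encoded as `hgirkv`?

stripe

Each pair mirrors across the alphabet (a↔z, b↔y, l↔o): positions sum to 25. Each letter is replaced by its mirror in the alphabet: a↔z, b↔y, c↔x, and so on (the Atbash cipher).
Decoding hgirkv: h↔s, g↔t, i↔r, r↔i, k↔p, v↔e.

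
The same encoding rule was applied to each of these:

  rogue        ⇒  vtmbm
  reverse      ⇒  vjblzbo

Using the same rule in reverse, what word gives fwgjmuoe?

bracelet

The shift increases by 1 at each position, starting from +4: 4, 5, 6, ….
Decoding fwgjmuoe: f−4=b, w−5=r, g−6=a, j−7=c, m−8=e, u−9=l, o−10=e, e−11=t.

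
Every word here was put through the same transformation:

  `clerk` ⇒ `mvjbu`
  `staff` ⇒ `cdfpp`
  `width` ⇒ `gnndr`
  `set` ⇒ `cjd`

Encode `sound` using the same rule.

ctzxn

The shift depends on letter class: consonant c→m is +10, but vowel e→j is +5. Two shifts are in play — +5 for a/e/i/o/u, +10 for every other letter.
Applying it to sound: s(cons)+10=c, o(vowel)+5=t, u(vowel)+5=z, n(cons)+10=x, d(cons)+10=n.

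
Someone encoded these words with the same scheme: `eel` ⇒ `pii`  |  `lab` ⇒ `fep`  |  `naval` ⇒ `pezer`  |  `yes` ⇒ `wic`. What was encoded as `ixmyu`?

The output letters match the input read backwards, each shifted +4: eel reversed is lee. Two steps: reverse the string, then apply a Caesar shift of +4.
Decoding ixmyu: shift back: i−4=e, x−4=t, m−4=i, y−4=u, u−4=q → etiuq; then reverse → quite.

quite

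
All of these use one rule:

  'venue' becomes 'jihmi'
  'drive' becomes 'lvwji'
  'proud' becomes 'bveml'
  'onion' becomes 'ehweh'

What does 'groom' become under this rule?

Treating letters as 0–25, the rule is x ↦ 23x + 20 (mod 26).
Applying it to groom: g(6)→23·6+20≡2=c; r(17)→23·17+20≡21=v; o(14)→23·14+20≡4=e; o(14)→23·14+20≡4=e; m(12)→23·12+20≡10=k (all mod 26).

cveek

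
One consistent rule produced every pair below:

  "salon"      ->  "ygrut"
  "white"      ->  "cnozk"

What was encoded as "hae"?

Compare letters: s→y is +6, a→g is +6, l→r is +6 — a constant shift. It's a constant shift of +6 (ROT6).
Undoing it on hae: h−6=b, a−6=u, e−6=y.

buy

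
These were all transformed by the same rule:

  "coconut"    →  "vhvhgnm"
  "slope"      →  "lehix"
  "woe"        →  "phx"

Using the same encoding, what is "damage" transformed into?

wtftzx

Every letter moves 19 places later in the alphabet, wrapping around z→a.
Applying it to damage: d+19=w, a+19=t, m+19=f, a+19=t, g+19=z, e+19=x.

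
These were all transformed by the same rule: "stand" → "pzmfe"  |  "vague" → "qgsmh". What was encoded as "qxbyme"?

The output letters match the input read backwards, each shifted +12: stand reversed is dnats. Read the word backwards and shift each letter +12.
Undoing it on qxbyme: shift back: q−12=e, x−12=l, b−12=p, y−12=m, m−12=a, e−12=s → elpmas; then reverse → sample.

sample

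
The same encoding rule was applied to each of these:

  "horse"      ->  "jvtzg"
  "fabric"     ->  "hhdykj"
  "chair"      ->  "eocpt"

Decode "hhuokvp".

fashion

It's a Vigenère-style cipher with numeric key [2,7]: position i shifts by key[i mod 2].
Undoing it on hhuokvp: h−2=f, h−7=a, u−2=s, o−7=h, k−2=i, v−7=o, p−2=n.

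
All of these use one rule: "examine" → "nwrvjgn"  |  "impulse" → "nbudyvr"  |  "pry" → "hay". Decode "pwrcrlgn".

exciting

The output letters match the input read backwards, each shifted +9: examine reversed is enimaxe. Read the word backwards and shift each letter +9.
Undoing it on pwrcrlgn: shift back: p−9=g, w−9=n, r−9=i, c−9=t, r−9=i, l−9=c, g−9=x, n−9=e → gniticxe; then reverse → exciting.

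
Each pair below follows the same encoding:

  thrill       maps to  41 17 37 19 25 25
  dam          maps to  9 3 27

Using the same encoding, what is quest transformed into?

35 43 11 39 41

t(#20)→41 and h(#8)→17: differences scale by 2, so n = 2·pos + 1. With a=1..z=26, the number is 2·pos + 1.
On quest: q=17→35, u=21→43, e=5→11, s=19→39, t=20→41.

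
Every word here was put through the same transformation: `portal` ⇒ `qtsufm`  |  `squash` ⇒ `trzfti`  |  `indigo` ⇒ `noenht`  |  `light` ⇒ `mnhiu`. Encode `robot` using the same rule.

stctu

The shift depends on letter class: consonant p→q is +1, but vowel o→t is +5. Two shifts are in play — +5 for a/e/i/o/u, +1 for every other letter.
Applying it to robot: r(cons)+1=s, o(vowel)+5=t, b(cons)+1=c, o(vowel)+5=t, t(cons)+1=u.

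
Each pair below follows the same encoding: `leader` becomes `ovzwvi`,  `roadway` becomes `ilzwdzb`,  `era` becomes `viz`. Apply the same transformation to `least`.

Each pair mirrors across the alphabet (l↔o, e↔v, a↔z): positions sum to 25. Letters are reflected about the middle of the alphabet (position → 25−position): Atbash.
On least: l↔o, e↔v, a↔z, s↔h, t↔g.

ovzhg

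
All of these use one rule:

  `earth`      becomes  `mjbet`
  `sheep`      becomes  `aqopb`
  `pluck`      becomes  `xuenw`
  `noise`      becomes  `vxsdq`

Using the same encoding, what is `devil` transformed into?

Each letter shifts forward by (position + 8), i.e. 8, 9, 10, … — the shift grows by one for each successive letter.
For devil: d+8=l, e+9=n, v+10=f, i+11=t, l+12=x.

lnftx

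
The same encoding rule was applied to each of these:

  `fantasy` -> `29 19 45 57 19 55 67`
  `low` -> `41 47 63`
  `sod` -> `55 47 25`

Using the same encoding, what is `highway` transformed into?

33 35 31 33 63 19 67

The formula is n = 2×(alphabet index, a=1) + 17.
On highway: h=8→33, i=9→35, g=7→31, h=8→33, w=23→63, a=1→19, y=25→67.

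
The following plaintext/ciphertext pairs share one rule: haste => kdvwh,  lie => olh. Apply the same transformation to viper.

ylshu

Compare letters: h→k is +3, a→d is +3, s→v is +3 — a constant shift. Every letter moves 3 places later in the alphabet, wrapping around z→a.
On viper: v+3=y, i+3=l, p+3=s, e+3=h, r+3=u.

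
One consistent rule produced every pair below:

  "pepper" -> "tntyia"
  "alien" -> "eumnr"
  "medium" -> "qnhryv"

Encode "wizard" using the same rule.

It's a Vigenère-style cipher with numeric key [4,9]: position i shifts by key[i mod 2].
For wizard: w+4=a, i+9=r, z+4=d, a+9=j, r+4=v, d+9=m.

ardjvm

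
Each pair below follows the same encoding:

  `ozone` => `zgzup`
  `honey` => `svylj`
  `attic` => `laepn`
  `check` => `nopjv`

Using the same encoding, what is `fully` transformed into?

qbwsj

Shifts by position in ozone: pos 0: o→z (+11), pos 1: z→g (+7), pos 2: o→z (+11), pos 3: n→u (+7) — repeating every 2. The shifts repeat in a cycle of length 2: positions 0,1,… shift by +11, +7, then the pattern repeats.
Applying it to fully: f+11=q, u+7=b, l+11=w, l+7=s, y+11=j.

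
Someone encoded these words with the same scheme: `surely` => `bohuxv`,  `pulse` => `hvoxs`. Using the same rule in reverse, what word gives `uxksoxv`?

sulphur

The output letters match the input read backwards, each shifted +3: surely reversed is ylerus. The word is reversed, then every letter is shifted forward by 3.
Decoding uxksoxv: shift back: u−3=r, x−3=u, k−3=h, s−3=p, o−3=l, x−3=u, v−3=s → ruhplus; then reverse → sulphur.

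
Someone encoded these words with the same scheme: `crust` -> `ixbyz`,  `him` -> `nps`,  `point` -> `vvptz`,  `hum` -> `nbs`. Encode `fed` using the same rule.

llj

The shift depends on letter class: consonant c→i is +6, but vowel u→b is +7. Vowels shift forward by 7 and consonants shift forward by 6.
Applying it to fed: f(cons)+6=l, e(vowel)+7=l, d(cons)+6=j.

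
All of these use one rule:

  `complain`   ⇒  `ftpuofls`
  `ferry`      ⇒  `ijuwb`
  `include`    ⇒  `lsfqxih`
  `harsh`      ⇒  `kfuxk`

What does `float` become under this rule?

Shifts by position in complain: pos 0: c→f (+3), pos 1: o→t (+5), pos 2: m→p (+3), pos 3: p→u (+5) — repeating every 2. A repeating key of period 2 is used — shifts +3, +5 over and over.
For float: f+3=i, l+5=q, o+3=r, a+5=f, t+3=w.

iqrfw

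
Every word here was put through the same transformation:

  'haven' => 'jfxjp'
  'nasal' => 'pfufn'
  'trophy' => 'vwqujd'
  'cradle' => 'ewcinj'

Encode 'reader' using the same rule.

Shifts by position in haven: pos 0: h→j (+2), pos 1: a→f (+5), pos 2: v→x (+2), pos 3: e→j (+5) — repeating every 2. It's a Vigenère-style cipher with numeric key [2,5]: position i shifts by key[i mod 2].
For reader: r+2=t, e+5=j, a+2=c, d+5=i, e+2=g, r+5=w.

tjcigw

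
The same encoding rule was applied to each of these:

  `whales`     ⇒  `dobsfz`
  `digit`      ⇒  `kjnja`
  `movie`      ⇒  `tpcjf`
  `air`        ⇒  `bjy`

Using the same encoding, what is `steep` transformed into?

Vowels shift forward by 1 and consonants shift forward by 7.
Applying it to steep: s(cons)+7=z, t(cons)+7=a, e(vowel)+1=f, e(vowel)+1=f, p(cons)+7=w.

zaffw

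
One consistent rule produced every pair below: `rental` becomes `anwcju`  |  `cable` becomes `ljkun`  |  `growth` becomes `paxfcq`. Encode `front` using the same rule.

oaxwc

Compare letters: r→a is +9, e→n is +9, n→w is +9 — a constant shift. It's a constant shift of +9 (ROT9).
For front: f+9=o, r+9=a, o+9=x, n+9=w, t+9=c.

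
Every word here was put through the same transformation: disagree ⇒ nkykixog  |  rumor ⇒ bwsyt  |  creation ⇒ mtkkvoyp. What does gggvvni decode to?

Shifts by position in disagree: pos 0: d→n (+10), pos 1: i→k (+2), pos 2: s→y (+6), pos 3: a→k (+10), pos 4: g→i (+2), pos 5: r→x (+6) — repeating every 3. It's a Vigenère-style cipher with numeric key [10,2,6]: position i shifts by key[i mod 3].
Reversing it on gggvvni: g−10=w, g−2=e, g−6=a, v−10=l, v−2=t, n−6=h, i−10=y.

wealthy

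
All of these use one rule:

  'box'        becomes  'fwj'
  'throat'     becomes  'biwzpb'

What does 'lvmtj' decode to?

blend

The output letters match the input read backwards, each shifted +8: box reversed is xob. Two steps: reverse the string, then apply a Caesar shift of +8.
Decoding lvmtj: shift back: l−8=d, v−8=n, m−8=e, t−8=l, j−8=b → dnelb; then reverse → blend.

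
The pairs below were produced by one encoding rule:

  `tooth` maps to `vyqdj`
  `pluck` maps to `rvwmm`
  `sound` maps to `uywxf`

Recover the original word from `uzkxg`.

spine

Shifts by position in tooth: pos 0: t→v (+2), pos 1: o→y (+10), pos 2: o→q (+2), pos 3: t→d (+10) — repeating every 2. It's a Vigenère-style cipher with numeric key [2,10]: position i shifts by key[i mod 2].
Undoing it on uzkxg: u−2=s, z−10=p, k−2=i, x−10=n, g−2=e.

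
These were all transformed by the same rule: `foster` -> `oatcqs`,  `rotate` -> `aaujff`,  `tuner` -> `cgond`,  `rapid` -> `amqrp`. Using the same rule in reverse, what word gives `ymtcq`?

paste

Shifts by position in foster: pos 0: f→o (+9), pos 1: o→a (+12), pos 2: s→t (+1), pos 3: t→c (+9), pos 4: e→q (+12), pos 5: r→s (+1) — repeating every 3. The shifts repeat in a cycle of length 3: positions 0,1,… shift by +9, +12, +1, then the pattern repeats.
Undoing it on ymtcq: y−9=p, m−12=a, t−1=s, c−9=t, q−12=e.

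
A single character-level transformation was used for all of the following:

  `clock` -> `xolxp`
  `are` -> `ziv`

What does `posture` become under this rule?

klhgfiv

Each pair mirrors across the alphabet (c↔x, l↔o, o↔l): positions sum to 25. Letters are reflected about the middle of the alphabet (position → 25−position): Atbash.
Applying it to posture: p↔k, o↔l, s↔h, t↔g, u↔f, r↔i, e↔v.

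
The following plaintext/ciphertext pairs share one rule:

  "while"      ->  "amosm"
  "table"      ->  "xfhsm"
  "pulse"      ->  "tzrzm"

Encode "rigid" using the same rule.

vnmpl

In while: w→a is +4, h→m is +5, i→o is +6, l→s is +7 — the shift increases by 1 each position. Each letter shifts forward by (position + 4), i.e. 4, 5, 6, … — the shift grows by one for each successive letter.
On rigid: r+4=v, i+5=n, g+6=m, i+7=p, d+8=l.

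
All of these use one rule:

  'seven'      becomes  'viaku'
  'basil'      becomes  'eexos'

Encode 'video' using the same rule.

ymikv

In seven: s→v is +3, e→i is +4, v→a is +5, e→k is +6 — the shift increases by 1 each position. Each letter shifts forward by (position + 3), i.e. 3, 4, 5, … — the shift grows by one for each successive letter.
Applying it to video: v+3=y, i+4=m, d+5=i, e+6=k, o+7=v.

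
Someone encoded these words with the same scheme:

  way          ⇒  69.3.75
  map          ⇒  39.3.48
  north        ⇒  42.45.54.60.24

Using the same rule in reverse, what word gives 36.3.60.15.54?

w(#23)→69 and a(#1)→3: differences scale by 3, so n = 3·pos + 0. Each letter becomes 3×(its alphabet position, a=1..z=26).
Reversing it on 36.3.60.15.54: 36→(36−0)÷3=12=l, 3→(3−0)÷3=1=a, 60→(60−0)÷3=20=t, 15→(15−0)÷3=5=e, 54→(54−0)÷3=18=r.

later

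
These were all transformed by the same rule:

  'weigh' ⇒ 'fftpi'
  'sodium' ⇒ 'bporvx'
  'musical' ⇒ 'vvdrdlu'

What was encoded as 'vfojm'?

Shifts by position in weigh: pos 0: w→f (+9), pos 1: e→f (+1), pos 2: i→t (+11), pos 3: g→p (+9), pos 4: h→i (+1) — repeating every 3. It's a Vigenère-style cipher with numeric key [9,1,11]: position i shifts by key[i mod 3].
Reversing it on vfojm: v−9=m, f−1=e, o−11=d, j−9=a, m−1=l.

medal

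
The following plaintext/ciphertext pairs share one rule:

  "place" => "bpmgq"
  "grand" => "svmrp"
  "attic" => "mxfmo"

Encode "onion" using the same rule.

Shifts by position in place: pos 0: p→b (+12), pos 1: l→p (+4), pos 2: a→m (+12), pos 3: c→g (+4) — repeating every 2. It's a Vigenère-style cipher with numeric key [12,4]: position i shifts by key[i mod 2].
For onion: o+12=a, n+4=r, i+12=u, o+4=s, n+12=z.

arusz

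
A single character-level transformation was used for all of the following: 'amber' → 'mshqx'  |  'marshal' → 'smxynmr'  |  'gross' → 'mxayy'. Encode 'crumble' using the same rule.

Vowels shift forward by 12 and consonants shift forward by 6.
For crumble: c(cons)+6=i, r(cons)+6=x, u(vowel)+12=g, m(cons)+6=s, b(cons)+6=h, l(cons)+6=r, e(vowel)+12=q.

ixgshrq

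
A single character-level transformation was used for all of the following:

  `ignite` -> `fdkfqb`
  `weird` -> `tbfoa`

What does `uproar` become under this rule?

rmolxo

Compare letters: i→f is +23, g→d is +23, n→k is +23 — a constant shift. Each letter is shifted forward by 23 in the alphabet (a Caesar shift of +23).
Applying it to uproar: u+23=r, p+23=m, r+23=o, o+23=l, a+23=x, r+23=o.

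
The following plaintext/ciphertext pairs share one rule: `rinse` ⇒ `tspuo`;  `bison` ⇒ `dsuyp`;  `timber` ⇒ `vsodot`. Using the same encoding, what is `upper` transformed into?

errot

The shift depends on letter class: consonant r→t is +2, but vowel i→s is +10. Two shifts are in play — +10 for a/e/i/o/u, +2 for every other letter.
Applying it to upper: u(vowel)+10=e, p(cons)+2=r, p(cons)+2=r, e(vowel)+10=o, r(cons)+2=t.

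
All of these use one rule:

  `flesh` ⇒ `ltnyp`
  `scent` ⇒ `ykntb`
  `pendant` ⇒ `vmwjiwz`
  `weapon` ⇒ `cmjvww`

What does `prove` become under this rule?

vzxbm

Shifts by position in flesh: pos 0: f→l (+6), pos 1: l→t (+8), pos 2: e→n (+9), pos 3: s→y (+6), pos 4: h→p (+8) — repeating every 3. The shifts repeat in a cycle of length 3: positions 0,1,… shift by +6, +8, +9, then the pattern repeats.
For prove: p+6=v, r+8=z, o+9=x, v+6=b, e+8=m.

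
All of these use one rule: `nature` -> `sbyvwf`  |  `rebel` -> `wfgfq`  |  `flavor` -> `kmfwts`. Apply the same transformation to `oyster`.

tzxujs

Shifts by position in nature: pos 0: n→s (+5), pos 1: a→b (+1), pos 2: t→y (+5), pos 3: u→v (+1) — repeating every 2. A repeating key of period 2 is used — shifts +5, +1 over and over.
For oyster: o+5=t, y+1=z, s+5=x, t+1=u, e+5=j, r+1=s.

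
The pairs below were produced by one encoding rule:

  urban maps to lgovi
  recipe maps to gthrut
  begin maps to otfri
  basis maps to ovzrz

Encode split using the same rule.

zuwrs

u(20)→l(11) and r(17)→g(6) fit y≡19x+21 (mod 26); the inverse of 19 mod 26 is 11. Treating letters as 0–25, the rule is x ↦ 19x + 21 (mod 26).
For split: s(18)→19·18+21≡25=z; p(15)→19·15+21≡20=u; l(11)→19·11+21≡22=w; i(8)→19·8+21≡17=r; t(19)→19·19+21≡18=s (all mod 26).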